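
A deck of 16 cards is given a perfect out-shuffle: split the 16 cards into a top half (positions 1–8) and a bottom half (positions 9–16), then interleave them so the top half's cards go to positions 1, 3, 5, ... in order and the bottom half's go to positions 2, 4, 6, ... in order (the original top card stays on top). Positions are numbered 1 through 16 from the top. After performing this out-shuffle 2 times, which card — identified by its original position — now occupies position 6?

Work backwards from position 6, undoing one out-shuffle at a time:
6 ← 11 ← 6
So the card now at position 6 started at position 6.

6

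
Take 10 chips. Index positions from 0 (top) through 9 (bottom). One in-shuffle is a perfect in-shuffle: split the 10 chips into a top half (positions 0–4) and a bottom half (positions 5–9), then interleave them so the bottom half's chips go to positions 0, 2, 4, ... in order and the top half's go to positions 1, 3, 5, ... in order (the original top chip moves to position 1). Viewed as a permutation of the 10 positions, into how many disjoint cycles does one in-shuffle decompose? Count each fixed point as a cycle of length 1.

1

Trace each unvisited position around until it returns:
(0 1 3 7 4 9 8 6 2 5)
1 cycle in total.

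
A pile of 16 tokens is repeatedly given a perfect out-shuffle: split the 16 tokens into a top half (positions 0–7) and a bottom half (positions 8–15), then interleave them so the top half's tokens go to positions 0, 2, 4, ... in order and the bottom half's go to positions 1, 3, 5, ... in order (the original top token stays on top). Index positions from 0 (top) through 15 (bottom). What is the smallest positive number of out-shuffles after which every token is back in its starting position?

4

The out-shuffle permutes the 16 positions with cycle lengths [1, 1, 2, 4, 4, 4].
Every token is home exactly when every cycle has completed a whole number of laps, i.e. after lcm(1, 2, 4) = 4 out-shuffles.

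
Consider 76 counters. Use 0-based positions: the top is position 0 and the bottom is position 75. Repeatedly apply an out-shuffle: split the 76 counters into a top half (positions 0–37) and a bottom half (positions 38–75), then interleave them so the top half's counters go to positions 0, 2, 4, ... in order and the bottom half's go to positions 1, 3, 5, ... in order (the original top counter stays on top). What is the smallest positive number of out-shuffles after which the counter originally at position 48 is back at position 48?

Follow position 48 under repeated out-shuffles:
48 → 21 → 42 → 9 → 18 → 36 → 72 → 69 → 63 → 51 → 27 → 54 → 33 → 66 → 57 → 39 → 3 → 6 → 12 → 24 → 48
It first returns after 20 out-shuffles.

20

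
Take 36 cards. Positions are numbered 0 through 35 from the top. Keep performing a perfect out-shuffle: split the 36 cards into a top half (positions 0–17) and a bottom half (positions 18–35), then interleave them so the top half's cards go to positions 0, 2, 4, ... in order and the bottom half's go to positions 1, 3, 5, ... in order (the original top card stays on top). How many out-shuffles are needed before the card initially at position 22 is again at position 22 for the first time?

Follow position 22 under repeated out-shuffles:
22 → 9 → 18 → 1 → 2 → 4 → 8 → 16 → 32 → 29 → 23 → 11 → 22
It first returns after 12 out-shuffles.

12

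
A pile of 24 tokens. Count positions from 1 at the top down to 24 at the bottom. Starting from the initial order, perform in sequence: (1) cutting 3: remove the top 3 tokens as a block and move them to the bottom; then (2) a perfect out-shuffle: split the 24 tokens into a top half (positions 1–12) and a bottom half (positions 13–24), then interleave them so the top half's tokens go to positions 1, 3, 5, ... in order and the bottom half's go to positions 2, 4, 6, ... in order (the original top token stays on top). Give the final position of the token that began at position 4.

Track the token from position 4 forward through each operation:
  after op 1 (cut 3): 4 → 1
  after op 2 (out-shuffle): 1 → 1

1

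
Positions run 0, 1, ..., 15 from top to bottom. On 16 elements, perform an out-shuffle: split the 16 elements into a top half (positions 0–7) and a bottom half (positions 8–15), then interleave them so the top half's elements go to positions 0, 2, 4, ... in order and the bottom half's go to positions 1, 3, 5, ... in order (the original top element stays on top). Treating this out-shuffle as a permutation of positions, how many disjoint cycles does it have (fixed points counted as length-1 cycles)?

6

Trace each unvisited position around until it returns:
(0) (1 2 4 8) (3 6 12 9) (5 10) (7 14 13 11) (15)
6 cycles in total.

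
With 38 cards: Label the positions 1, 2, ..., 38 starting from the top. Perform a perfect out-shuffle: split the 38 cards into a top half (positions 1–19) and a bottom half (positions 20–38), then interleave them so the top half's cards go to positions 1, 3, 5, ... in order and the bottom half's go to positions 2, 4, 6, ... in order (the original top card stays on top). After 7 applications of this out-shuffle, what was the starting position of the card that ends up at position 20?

13

Work backwards from position 20, undoing one out-shuffle at a time:
20 ← 29 ← 15 ← 8 ← 23 ← 12 ← 25 ← 13
So the card now at position 20 started at position 13.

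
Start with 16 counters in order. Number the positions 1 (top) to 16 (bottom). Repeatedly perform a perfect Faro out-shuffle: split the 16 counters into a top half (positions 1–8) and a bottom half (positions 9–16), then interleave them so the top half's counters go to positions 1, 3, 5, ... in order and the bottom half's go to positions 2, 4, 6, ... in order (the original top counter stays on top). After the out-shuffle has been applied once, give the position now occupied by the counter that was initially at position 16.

16

Position 16 is a fixed point of every out-shuffle, so the counter never moves.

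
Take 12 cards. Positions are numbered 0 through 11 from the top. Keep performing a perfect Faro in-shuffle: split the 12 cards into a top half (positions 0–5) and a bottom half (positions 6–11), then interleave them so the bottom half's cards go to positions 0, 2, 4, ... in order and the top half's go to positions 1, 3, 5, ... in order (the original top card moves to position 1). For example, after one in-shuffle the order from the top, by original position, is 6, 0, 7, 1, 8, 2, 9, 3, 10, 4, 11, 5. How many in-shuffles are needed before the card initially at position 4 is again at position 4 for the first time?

Follow position 4 under repeated in-shuffles:
4 → 9 → 6 → 0 → 1 → 3 → 7 → 2 → 5 → 11 → 10 → 8 → 4
It first returns after 12 in-shuffles.

12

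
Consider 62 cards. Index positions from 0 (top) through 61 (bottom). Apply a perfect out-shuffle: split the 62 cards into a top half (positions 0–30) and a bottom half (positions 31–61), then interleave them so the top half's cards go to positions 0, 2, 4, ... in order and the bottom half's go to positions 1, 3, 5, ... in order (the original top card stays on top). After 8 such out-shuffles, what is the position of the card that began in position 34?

42

Track the card's position through each out-shuffle:
34 → 7 → 14 → 28 → 56 → 51 → 41 → 21 → 42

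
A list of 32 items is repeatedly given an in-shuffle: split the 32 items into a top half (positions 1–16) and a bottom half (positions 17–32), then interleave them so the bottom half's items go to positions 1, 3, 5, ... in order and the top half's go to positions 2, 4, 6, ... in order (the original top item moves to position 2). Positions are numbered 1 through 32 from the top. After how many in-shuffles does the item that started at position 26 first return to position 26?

Follow position 26 under repeated in-shuffles:
26 → 19 → 5 → 10 → 20 → 7 → 14 → 28 → 23 → 13 → 26
It first returns after 10 in-shuffles.

10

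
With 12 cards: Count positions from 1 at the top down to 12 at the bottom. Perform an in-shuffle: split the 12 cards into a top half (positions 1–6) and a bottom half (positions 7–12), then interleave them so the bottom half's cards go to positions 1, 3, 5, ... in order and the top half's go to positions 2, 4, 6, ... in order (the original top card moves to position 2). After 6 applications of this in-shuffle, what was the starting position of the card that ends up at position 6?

Work backwards from position 6, undoing one in-shuffle at a time:
6 ← 3 ← 8 ← 4 ← 2 ← 1 ← 7
So the card now at position 6 started at position 7.

7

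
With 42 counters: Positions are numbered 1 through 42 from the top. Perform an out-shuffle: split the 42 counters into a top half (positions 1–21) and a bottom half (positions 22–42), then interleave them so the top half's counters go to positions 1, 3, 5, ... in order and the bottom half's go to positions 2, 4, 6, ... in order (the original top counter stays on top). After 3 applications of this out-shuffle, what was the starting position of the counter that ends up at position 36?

31

Work backwards from position 36, undoing one out-shuffle at a time:
36 ← 39 ← 20 ← 31
So the counter now at position 36 started at position 31.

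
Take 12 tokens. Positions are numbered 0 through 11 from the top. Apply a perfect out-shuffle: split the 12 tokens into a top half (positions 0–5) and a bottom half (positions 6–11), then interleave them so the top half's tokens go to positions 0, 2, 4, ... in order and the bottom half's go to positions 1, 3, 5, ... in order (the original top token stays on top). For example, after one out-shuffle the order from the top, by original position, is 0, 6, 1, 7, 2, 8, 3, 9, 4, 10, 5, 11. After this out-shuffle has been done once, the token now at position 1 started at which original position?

6

Work backwards from position 1, undoing one out-shuffle at a time:
1 ← 6
So the token now at position 1 started at position 6.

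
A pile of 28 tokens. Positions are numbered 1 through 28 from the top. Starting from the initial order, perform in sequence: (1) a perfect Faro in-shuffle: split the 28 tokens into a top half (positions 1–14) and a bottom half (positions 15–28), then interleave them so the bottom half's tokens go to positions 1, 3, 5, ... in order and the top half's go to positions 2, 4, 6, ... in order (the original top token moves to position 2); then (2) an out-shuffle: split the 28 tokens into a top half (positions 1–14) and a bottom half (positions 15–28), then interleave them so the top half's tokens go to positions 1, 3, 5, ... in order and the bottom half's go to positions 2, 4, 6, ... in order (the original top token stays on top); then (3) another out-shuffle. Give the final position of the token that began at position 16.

Track the token from position 16 forward through each operation:
  after op 1 (in-shuffle): 16 → 3
  after op 2 (out-shuffle): 3 → 5
  after op 3 (out-shuffle): 5 → 9

9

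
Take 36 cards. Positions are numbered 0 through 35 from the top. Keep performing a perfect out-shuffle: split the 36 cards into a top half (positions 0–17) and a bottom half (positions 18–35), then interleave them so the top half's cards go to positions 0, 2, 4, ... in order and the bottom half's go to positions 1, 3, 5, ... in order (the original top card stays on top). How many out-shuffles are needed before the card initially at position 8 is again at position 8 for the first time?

12

Follow position 8 under repeated out-shuffles:
8 → 16 → 32 → 29 → 23 → 11 → 22 → 9 → 18 → 1 → 2 → 4 → 8
It first returns after 12 out-shuffles.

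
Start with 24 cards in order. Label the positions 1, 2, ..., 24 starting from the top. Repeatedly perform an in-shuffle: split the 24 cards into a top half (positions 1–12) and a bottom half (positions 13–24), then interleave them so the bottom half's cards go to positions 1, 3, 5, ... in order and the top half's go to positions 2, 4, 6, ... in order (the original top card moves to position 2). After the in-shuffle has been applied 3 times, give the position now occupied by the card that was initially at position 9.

Track the card's position through each in-shuffle:
9 → 18 → 11 → 22

22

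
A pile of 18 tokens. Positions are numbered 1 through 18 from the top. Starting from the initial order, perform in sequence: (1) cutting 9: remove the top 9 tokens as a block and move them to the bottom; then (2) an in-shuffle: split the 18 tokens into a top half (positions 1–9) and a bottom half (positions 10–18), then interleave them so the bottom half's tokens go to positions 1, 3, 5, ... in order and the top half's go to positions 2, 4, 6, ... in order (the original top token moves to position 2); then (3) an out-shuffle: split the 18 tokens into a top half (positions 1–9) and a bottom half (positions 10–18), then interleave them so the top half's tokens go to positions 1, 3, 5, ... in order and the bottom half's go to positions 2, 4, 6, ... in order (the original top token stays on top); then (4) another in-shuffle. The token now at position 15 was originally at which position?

Undo the operations in reverse order, starting from position 15:
  undo op 4 (in-shuffle, from bottom half): 15 ← 17
  undo op 3 (out-shuffle, from top half): 17 ← 9
  undo op 2 (in-shuffle, from bottom half): 9 ← 14
  undo op 1 (cut 9): 14 ← 5
So the token at position 15 came from original position 5.

5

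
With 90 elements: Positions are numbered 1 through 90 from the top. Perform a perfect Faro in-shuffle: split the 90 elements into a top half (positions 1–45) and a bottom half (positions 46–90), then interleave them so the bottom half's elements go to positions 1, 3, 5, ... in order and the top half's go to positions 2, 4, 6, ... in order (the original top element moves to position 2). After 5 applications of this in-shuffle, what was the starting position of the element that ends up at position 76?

Work backwards from position 76, undoing one in-shuffle at a time:
76 ← 38 ← 19 ← 55 ← 73 ← 82
So the element now at position 76 started at position 82.

82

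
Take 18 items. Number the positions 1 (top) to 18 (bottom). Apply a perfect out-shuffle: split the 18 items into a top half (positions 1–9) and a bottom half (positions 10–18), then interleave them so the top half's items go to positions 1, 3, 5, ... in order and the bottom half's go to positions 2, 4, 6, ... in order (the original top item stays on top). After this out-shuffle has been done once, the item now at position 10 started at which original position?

14

Work backwards from position 10, undoing one out-shuffle at a time:
10 ← 14
So the item now at position 10 started at position 14.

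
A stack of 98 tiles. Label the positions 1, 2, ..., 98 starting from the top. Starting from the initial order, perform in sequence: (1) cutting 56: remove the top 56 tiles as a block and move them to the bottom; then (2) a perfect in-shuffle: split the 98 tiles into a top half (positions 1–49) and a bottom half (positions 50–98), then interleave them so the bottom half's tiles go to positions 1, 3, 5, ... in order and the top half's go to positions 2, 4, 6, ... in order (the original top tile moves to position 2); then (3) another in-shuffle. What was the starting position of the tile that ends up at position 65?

97

Undo the operations in reverse order, starting from position 65:
  undo op 3 (in-shuffle, from bottom half): 65 ← 82
  undo op 2 (in-shuffle, from top half): 82 ← 41
  undo op 1 (cut 56): 41 ← 97
So the tile at position 65 came from original position 97.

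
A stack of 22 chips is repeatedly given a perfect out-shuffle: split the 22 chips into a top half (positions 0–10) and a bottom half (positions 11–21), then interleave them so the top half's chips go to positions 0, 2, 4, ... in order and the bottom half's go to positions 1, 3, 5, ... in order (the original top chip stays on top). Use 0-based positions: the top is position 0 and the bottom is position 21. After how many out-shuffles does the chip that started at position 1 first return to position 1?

Follow position 1 under repeated out-shuffles:
1 → 2 → 4 → 8 → 16 → 11 → 1
It first returns after 6 out-shuffles.

6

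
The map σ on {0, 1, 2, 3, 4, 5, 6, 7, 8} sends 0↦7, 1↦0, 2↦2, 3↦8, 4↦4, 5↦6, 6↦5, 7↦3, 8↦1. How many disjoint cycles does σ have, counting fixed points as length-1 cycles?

Cycle decomposition: (0 7 3 8 1) (2) (4) (5 6).
4 cycles.

4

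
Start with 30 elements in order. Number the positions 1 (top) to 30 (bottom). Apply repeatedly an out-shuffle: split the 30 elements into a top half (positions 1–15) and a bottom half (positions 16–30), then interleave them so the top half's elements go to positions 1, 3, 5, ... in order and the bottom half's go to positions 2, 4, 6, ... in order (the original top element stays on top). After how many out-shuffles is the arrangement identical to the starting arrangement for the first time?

28

The out-shuffle permutes the 30 positions with cycle lengths [1, 1, 28].
Every element is home exactly when every cycle has completed a whole number of laps, i.e. after lcm(1, 28) = 28 out-shuffles.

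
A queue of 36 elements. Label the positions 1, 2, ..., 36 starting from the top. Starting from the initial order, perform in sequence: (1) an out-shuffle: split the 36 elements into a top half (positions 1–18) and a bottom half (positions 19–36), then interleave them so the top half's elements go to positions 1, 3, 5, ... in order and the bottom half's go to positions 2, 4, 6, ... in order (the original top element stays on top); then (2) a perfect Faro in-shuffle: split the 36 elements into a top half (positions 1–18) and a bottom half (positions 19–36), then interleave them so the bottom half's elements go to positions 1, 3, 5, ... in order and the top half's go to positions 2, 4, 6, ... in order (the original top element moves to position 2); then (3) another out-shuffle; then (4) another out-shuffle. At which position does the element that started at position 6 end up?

15

Track the element from position 6 forward through each operation:
  after op 1 (out-shuffle): 6 → 11
  after op 2 (in-shuffle): 11 → 22
  after op 3 (out-shuffle): 22 → 8
  after op 4 (out-shuffle): 8 → 15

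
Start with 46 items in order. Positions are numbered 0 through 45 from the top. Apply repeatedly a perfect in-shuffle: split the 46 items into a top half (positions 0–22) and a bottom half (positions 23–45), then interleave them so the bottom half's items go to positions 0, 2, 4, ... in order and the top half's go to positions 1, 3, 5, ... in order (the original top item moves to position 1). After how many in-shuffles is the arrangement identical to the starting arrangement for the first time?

The in-shuffle permutes the 46 positions with cycle lengths [23, 23].
Every item is home exactly when every cycle has completed a whole number of laps, i.e. after lcm(23) = 23 in-shuffles.

23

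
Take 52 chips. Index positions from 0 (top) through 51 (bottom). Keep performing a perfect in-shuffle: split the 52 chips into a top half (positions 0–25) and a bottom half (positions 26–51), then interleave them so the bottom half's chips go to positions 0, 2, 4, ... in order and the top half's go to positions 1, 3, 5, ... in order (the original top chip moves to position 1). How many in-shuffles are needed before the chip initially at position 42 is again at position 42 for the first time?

Follow position 42 under repeated in-shuffles:
42 → 32 → 12 → 25 → 51 → 50 → 48 → 44 → ... → 42 (length 52)
It first returns after 52 in-shuffles.

52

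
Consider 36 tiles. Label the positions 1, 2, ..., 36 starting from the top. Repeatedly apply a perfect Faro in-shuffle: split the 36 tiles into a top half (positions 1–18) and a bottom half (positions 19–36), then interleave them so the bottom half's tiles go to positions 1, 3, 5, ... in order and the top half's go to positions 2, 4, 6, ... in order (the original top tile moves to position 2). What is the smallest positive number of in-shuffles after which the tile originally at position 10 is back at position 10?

Follow position 10 under repeated in-shuffles:
10 → 20 → 3 → 6 → 12 → 24 → 11 → 22 → ... → 10 (length 36)
It first returns after 36 in-shuffles.

36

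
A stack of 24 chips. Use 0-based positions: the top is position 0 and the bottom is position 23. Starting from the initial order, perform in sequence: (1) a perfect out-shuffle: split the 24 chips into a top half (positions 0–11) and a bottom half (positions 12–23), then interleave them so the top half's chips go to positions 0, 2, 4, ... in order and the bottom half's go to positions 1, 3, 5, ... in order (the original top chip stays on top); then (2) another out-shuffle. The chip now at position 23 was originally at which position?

Undo the operations in reverse order, starting from position 23:
  undo op 2 (out-shuffle, from bottom half): 23 ← 23
  undo op 1 (out-shuffle, from bottom half): 23 ← 23
So the chip at position 23 came from original position 23.

23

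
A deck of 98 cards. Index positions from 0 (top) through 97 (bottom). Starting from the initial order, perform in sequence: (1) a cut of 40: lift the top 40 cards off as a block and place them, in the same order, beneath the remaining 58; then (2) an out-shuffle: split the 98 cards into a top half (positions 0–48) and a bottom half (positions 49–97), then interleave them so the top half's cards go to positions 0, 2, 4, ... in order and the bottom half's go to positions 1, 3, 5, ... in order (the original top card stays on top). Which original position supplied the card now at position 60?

Undo the operations in reverse order, starting from position 60:
  undo op 2 (out-shuffle, from top half): 60 ← 30
  undo op 1 (cut 40): 30 ← 70
So the card at position 60 came from original position 70.

70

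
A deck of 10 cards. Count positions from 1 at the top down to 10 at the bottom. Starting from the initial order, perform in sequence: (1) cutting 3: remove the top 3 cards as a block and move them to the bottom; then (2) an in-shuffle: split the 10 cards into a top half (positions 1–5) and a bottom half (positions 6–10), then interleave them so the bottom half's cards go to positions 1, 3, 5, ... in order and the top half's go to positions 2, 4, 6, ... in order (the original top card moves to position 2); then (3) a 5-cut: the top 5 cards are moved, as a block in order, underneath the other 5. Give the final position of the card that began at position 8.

5

Track the card from position 8 forward through each operation:
  after op 1 (cut 3): 8 → 5
  after op 2 (in-shuffle): 5 → 10
  after op 3 (cut 5): 10 → 5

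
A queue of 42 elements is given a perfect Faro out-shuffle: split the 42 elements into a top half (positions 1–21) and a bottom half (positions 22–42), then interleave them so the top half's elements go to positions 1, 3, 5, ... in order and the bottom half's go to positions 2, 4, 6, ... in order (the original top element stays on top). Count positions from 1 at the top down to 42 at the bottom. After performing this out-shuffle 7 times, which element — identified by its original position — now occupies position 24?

Work backwards from position 24, undoing one out-shuffle at a time:
24 ← 33 ← 17 ← 9 ← 5 ← 3 ← 2 ← 22
So the element now at position 24 started at position 22.

22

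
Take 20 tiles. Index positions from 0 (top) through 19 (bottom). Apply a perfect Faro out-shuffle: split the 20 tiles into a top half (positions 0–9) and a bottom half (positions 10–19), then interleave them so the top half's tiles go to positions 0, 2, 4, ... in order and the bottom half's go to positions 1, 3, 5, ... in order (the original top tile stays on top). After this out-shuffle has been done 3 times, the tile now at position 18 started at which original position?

Work backwards from position 18, undoing one out-shuffle at a time:
18 ← 9 ← 14 ← 7
So the tile now at position 18 started at position 7.

7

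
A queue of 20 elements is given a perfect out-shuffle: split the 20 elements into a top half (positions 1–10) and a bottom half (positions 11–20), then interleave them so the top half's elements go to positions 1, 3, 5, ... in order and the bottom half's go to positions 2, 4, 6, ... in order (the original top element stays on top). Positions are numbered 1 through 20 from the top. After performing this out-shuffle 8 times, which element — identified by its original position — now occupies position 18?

5

Work backwards from position 18, undoing one out-shuffle at a time:
18 ← 19 ← 10 ← 15 ← 8 ← 14 ← 17 ← 9 ← 5
So the element now at position 18 started at position 5.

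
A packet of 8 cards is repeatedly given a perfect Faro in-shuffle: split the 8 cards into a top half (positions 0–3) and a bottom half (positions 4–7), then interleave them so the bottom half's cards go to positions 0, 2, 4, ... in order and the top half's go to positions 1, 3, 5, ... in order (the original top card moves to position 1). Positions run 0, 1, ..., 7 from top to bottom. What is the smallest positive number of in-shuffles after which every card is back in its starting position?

The in-shuffle permutes the 8 positions with cycle lengths [2, 6].
Every card is home exactly when every cycle has completed a whole number of laps, i.e. after lcm(2, 6) = 6 in-shuffles.

6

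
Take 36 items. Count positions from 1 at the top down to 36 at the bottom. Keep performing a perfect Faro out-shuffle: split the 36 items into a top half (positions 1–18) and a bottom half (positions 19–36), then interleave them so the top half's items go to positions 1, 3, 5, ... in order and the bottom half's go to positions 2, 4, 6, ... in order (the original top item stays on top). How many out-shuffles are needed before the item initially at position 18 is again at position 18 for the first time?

12

Follow position 18 under repeated out-shuffles:
18 → 35 → 34 → 32 → 28 → 20 → 4 → 7 → 13 → 25 → 14 → 27 → 18
It first returns after 12 out-shuffles.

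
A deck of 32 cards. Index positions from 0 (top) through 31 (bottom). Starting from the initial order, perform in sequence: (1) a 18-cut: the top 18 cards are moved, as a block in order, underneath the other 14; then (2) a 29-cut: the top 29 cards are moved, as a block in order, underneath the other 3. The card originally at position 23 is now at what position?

Track the card from position 23 forward through each operation:
  after op 1 (cut 18): 23 → 5
  after op 2 (cut 29): 5 → 8

8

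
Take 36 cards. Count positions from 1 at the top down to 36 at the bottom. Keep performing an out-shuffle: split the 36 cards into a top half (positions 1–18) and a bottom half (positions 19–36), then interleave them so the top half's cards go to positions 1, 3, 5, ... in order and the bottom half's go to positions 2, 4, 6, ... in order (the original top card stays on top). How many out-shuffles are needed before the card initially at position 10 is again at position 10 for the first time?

12

Follow position 10 under repeated out-shuffles:
10 → 19 → 2 → 3 → 5 → 9 → 17 → 33 → 30 → 24 → 12 → 23 → 10
It first returns after 12 out-shuffles.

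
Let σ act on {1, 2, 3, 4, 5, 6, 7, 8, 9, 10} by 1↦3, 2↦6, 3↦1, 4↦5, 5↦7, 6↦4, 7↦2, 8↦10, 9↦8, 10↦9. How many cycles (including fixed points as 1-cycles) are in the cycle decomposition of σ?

Cycle decomposition: (1 3) (2 6 4 5 7) (8 10 9).
3 cycles.

3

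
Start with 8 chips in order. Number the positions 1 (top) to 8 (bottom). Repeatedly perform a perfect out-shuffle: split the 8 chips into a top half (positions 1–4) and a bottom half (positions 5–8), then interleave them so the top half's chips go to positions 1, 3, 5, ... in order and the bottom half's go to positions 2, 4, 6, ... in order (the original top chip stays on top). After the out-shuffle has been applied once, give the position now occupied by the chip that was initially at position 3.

5

Track the chip's position through each out-shuffle:
3 → 5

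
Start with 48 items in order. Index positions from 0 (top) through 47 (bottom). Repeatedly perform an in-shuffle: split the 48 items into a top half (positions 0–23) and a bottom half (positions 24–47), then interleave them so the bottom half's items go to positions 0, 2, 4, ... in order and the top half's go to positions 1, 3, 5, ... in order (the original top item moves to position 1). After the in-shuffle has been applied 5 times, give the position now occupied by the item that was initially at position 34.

Track the item's position through each in-shuffle:
34 → 20 → 41 → 34 → 20 → 41

41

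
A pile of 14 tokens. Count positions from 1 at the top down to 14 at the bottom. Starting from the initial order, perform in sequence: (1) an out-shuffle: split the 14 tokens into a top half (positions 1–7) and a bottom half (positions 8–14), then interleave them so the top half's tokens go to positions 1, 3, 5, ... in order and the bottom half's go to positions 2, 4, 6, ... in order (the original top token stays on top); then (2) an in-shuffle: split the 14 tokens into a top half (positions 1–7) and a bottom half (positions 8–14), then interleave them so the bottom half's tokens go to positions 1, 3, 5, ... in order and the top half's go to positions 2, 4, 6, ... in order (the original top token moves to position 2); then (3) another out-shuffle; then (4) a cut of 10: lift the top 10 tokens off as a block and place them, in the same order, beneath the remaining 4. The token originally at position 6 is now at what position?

Track the token from position 6 forward through each operation:
  after op 1 (out-shuffle): 6 → 11
  after op 2 (in-shuffle): 11 → 7
  after op 3 (out-shuffle): 7 → 13
  after op 4 (cut 10): 13 → 3

3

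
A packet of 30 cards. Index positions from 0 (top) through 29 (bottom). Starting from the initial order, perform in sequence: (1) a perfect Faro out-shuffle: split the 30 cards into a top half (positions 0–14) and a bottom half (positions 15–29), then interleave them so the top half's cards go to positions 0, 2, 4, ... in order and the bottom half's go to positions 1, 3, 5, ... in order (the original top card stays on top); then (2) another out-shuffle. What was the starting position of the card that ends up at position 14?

Undo the operations in reverse order, starting from position 14:
  undo op 2 (out-shuffle, from top half): 14 ← 7
  undo op 1 (out-shuffle, from bottom half): 7 ← 18
So the card at position 14 came from original position 18.

18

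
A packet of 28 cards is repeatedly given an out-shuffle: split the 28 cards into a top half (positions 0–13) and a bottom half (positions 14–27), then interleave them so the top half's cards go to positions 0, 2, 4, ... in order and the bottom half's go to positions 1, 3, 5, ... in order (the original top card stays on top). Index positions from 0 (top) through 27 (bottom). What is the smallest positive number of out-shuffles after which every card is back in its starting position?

18

The out-shuffle permutes the 28 positions with cycle lengths [1, 1, 2, 6, 18].
Every card is home exactly when every cycle has completed a whole number of laps, i.e. after lcm(1, 2, 6, 18) = 18 out-shuffles.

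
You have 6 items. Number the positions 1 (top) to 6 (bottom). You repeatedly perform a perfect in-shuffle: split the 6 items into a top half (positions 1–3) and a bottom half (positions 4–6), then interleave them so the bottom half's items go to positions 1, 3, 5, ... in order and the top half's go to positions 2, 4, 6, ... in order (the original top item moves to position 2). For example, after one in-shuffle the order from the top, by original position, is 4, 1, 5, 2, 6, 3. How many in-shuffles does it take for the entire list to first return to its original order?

The in-shuffle permutes the 6 positions with cycle lengths [3, 3].
Every item is home exactly when every cycle has completed a whole number of laps, i.e. after lcm(3) = 3 in-shuffles.

3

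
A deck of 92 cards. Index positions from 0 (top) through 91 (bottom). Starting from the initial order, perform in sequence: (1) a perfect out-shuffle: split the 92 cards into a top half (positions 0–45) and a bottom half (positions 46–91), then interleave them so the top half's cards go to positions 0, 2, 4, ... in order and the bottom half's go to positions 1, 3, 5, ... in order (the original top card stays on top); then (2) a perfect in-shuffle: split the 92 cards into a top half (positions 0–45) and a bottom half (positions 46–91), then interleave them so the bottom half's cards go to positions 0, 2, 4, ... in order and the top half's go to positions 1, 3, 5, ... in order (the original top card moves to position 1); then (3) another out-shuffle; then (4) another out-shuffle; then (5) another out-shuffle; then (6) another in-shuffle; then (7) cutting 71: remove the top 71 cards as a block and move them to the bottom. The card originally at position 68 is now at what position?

Track the card from position 68 forward through each operation:
  after op 1 (out-shuffle): 68 → 45
  after op 2 (in-shuffle): 45 → 91
  after op 3 (out-shuffle): 91 → 91
  after op 4 (out-shuffle): 91 → 91
  after op 5 (out-shuffle): 91 → 91
  after op 6 (in-shuffle): 91 → 90
  after op 7 (cut 71): 90 → 19

19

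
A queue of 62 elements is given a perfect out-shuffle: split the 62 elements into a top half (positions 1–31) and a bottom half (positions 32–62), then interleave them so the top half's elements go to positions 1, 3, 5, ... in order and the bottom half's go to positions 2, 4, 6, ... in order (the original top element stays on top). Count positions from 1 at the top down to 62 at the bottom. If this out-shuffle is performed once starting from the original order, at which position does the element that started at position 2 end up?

Track the element's position through each out-shuffle:
2 → 3

3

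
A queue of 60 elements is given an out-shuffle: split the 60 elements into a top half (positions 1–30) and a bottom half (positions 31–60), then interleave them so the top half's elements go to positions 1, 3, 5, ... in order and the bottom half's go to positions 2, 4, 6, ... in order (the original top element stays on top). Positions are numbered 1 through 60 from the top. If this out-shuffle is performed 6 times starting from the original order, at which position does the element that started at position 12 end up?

Track the element's position through each out-shuffle:
12 → 23 → 45 → 30 → 59 → 58 → 56

56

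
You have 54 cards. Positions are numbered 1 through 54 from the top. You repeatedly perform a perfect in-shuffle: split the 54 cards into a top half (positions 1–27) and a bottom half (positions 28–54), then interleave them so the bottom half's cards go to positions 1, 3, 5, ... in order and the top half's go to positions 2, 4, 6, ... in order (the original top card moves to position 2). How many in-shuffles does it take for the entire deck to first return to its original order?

The in-shuffle permutes the 54 positions with cycle lengths [4, 10, 20, 20].
Every card is home exactly when every cycle has completed a whole number of laps, i.e. after lcm(4, 10, 20) = 20 in-shuffles.

20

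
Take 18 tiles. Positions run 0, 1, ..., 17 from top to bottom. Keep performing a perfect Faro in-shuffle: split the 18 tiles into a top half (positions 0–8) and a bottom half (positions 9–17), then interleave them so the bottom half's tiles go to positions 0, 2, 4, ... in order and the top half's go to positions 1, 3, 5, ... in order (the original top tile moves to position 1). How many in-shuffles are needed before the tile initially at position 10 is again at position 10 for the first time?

18

Follow position 10 under repeated in-shuffles:
10 → 2 → 5 → 11 → 4 → 9 → 0 → 1 → 3 → 7 → 15 → 12 → 6 → 13 → 8 → 17 → 16 → 14 → 10
It first returns after 18 in-shuffles.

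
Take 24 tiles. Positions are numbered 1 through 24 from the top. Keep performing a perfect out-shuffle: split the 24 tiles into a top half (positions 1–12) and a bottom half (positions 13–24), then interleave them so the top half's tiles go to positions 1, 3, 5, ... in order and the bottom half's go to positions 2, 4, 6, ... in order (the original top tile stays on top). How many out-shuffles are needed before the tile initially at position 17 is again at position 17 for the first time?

11

Follow position 17 under repeated out-shuffles:
17 → 10 → 19 → 14 → 4 → 7 → 13 → 2 → 3 → 5 → 9 → 17
It first returns after 11 out-shuffles.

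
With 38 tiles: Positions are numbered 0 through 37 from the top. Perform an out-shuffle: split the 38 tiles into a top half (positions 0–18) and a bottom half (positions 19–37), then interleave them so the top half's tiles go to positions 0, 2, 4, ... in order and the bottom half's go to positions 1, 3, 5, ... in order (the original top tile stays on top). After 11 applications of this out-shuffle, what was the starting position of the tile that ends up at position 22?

Work backwards from position 22, undoing one out-shuffle at a time:
22 ← 11 ← 24 ← 12 ← 6 ← 3 ← 20 ← 10 ← 5 ← 21 ← 29 ← 33
So the tile now at position 22 started at position 33.

33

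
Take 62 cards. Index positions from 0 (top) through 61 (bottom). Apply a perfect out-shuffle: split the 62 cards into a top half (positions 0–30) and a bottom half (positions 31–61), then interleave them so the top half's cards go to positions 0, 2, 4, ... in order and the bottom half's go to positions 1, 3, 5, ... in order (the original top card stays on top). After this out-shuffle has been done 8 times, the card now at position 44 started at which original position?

Work backwards from position 44, undoing one out-shuffle at a time:
44 ← 22 ← 11 ← 36 ← 18 ← 9 ← 35 ← 48 ← 24
So the card now at position 44 started at position 24.

24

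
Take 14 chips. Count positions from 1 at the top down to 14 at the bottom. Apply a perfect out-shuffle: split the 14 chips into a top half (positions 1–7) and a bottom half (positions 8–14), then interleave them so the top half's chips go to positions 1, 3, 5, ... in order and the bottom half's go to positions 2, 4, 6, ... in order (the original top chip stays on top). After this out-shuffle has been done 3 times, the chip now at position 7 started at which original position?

5

Work backwards from position 7, undoing one out-shuffle at a time:
7 ← 4 ← 9 ← 5
So the chip now at position 7 started at position 5.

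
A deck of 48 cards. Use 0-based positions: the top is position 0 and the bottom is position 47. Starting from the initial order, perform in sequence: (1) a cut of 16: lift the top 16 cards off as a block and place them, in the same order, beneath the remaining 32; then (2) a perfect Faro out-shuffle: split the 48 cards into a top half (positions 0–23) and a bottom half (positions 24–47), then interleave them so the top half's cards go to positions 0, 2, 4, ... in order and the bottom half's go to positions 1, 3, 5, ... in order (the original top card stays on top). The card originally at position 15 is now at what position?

Track the card from position 15 forward through each operation:
  after op 1 (cut 16): 15 → 47
  after op 2 (out-shuffle): 47 → 47

47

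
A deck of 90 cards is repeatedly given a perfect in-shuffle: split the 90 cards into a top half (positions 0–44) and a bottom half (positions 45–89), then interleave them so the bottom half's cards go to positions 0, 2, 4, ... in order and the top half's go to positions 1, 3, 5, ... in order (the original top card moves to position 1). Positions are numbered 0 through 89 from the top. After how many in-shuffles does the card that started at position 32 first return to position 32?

12

Follow position 32 under repeated in-shuffles:
32 → 65 → 40 → 81 → 72 → 54 → 18 → 37 → 75 → 60 → 30 → 61 → 32
It first returns after 12 in-shuffles.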